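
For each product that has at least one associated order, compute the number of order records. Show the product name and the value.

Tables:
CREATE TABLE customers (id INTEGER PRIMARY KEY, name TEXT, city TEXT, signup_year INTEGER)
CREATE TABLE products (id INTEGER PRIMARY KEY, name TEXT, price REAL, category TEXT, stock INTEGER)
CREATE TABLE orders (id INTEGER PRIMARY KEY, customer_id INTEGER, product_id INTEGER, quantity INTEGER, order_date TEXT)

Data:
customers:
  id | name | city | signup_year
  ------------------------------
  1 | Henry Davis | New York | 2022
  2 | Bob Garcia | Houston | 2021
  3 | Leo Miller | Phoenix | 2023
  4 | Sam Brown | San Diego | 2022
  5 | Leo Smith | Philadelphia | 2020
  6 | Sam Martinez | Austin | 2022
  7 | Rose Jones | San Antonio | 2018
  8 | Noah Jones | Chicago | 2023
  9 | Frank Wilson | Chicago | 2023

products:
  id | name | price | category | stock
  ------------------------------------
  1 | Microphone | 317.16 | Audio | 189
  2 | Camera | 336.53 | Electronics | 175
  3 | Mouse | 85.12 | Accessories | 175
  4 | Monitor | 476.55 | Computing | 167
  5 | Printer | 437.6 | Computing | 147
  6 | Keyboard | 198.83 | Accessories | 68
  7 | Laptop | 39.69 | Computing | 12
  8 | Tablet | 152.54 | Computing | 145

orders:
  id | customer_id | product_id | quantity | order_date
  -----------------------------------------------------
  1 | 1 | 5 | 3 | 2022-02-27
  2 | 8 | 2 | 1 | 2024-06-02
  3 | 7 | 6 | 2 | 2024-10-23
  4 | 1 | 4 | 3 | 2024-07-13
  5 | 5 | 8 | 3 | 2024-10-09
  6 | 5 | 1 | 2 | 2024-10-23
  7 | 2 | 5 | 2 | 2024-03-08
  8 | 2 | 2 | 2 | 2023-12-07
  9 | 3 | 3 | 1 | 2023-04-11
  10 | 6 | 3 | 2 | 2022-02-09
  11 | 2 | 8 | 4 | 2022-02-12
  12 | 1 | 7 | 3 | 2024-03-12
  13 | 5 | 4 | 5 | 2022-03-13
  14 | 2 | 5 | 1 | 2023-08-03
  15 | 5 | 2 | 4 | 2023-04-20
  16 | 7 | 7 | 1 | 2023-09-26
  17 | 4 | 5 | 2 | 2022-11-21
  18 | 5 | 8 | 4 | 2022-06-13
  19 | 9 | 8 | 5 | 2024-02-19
SELECT p.name, COUNT(*) AS n FROM orders c JOIN products p ON c.product_id = p.id GROUP BY p.id, p.name

Execution result:
name | n
Microphone | 1
Camera | 3
Mouse | 2
Monitor | 2
Printer | 4
Keyboard | 1
Laptop | 2
Tablet | 4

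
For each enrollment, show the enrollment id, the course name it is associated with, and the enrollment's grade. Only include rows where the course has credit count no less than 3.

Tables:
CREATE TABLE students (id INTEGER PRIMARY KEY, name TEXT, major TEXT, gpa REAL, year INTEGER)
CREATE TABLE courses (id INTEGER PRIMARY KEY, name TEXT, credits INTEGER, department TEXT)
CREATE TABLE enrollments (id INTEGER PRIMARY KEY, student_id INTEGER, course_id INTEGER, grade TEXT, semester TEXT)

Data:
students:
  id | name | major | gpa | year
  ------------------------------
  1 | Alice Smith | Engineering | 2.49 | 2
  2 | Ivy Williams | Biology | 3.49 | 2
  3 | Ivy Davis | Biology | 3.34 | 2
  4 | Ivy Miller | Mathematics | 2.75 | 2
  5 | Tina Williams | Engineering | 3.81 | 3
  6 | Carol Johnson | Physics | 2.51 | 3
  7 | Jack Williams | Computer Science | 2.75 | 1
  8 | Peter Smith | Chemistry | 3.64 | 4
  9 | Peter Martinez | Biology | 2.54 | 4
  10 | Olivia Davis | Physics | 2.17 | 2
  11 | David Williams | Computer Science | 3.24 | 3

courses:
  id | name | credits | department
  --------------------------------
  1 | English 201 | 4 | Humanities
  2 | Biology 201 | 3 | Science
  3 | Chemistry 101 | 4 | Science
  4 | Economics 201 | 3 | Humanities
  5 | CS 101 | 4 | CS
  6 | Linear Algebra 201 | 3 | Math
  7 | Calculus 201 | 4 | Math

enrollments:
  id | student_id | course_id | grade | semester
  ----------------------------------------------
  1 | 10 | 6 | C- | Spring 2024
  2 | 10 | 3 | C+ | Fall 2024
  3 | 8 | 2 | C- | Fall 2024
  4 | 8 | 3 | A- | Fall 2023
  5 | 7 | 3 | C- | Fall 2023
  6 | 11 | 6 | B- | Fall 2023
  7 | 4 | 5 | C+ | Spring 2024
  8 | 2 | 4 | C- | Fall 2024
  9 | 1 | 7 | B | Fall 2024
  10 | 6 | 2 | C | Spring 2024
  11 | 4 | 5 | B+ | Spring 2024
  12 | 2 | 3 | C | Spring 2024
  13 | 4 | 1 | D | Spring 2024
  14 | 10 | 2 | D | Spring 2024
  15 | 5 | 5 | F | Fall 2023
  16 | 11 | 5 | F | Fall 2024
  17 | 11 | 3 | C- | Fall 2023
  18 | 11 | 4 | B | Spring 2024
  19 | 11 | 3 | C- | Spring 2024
SELECT c.id, p.name AS course, c.grade FROM enrollments c JOIN courses p ON c.course_id = p.id WHERE p.credits >= 3

Execution result:
id | course | grade
1 | Linear Algebra 201 | C-
2 | Chemistry 101 | C+
3 | Biology 201 | C-
4 | Chemistry 101 | A-
5 | Chemistry 101 | C-
6 | Linear Algebra 201 | B-
7 | CS 101 | C+
8 | Economics 201 | C-
9 | Calculus 201 | B
10 | Biology 201 | C
11 | CS 101 | B+
12 | Chemistry 101 | C
13 | English 201 | D
14 | Biology 201 | D
15 | CS 101 | F
16 | CS 101 | F
17 | Chemistry 101 | C-
18 | Economics 201 | B
19 | Chemistry 101 | C-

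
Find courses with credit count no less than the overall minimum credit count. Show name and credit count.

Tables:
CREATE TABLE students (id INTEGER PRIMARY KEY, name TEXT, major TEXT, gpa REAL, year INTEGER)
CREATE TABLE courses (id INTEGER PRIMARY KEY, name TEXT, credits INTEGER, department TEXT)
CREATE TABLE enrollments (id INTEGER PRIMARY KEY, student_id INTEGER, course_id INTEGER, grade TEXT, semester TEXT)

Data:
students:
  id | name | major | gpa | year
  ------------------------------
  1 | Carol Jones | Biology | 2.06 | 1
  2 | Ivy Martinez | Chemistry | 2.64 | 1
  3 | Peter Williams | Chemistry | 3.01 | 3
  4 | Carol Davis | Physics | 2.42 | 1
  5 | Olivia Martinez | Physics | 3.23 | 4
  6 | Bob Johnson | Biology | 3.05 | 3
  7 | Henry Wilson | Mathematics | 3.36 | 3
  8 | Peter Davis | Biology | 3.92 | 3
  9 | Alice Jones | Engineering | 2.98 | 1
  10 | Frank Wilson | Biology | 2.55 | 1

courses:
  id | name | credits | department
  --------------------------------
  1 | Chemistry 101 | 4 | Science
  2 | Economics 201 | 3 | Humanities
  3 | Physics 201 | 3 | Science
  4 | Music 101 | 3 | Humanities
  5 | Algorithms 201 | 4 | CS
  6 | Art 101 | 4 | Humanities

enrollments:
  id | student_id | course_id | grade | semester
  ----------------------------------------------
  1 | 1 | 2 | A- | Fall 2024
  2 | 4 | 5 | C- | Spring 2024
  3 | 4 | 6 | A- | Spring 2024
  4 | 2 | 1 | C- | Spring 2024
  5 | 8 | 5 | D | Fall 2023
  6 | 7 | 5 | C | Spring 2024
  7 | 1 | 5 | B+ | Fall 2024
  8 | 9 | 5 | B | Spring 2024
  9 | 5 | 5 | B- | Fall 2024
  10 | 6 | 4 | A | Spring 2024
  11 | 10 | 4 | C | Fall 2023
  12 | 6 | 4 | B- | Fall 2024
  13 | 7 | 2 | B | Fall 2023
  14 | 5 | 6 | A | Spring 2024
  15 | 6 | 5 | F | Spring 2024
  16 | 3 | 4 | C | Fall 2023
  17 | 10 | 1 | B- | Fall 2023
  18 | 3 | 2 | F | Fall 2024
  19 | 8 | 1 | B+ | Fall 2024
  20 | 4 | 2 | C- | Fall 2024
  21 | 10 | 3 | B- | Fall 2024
SELECT name, credits FROM courses WHERE credits >= (SELECT MIN(credits) FROM courses)

Execution result:
name | credits
Chemistry 101 | 4
Economics 201 | 3
Physics 201 | 3
Music 101 | 3
Algorithms 201 | 4
Art 101 | 4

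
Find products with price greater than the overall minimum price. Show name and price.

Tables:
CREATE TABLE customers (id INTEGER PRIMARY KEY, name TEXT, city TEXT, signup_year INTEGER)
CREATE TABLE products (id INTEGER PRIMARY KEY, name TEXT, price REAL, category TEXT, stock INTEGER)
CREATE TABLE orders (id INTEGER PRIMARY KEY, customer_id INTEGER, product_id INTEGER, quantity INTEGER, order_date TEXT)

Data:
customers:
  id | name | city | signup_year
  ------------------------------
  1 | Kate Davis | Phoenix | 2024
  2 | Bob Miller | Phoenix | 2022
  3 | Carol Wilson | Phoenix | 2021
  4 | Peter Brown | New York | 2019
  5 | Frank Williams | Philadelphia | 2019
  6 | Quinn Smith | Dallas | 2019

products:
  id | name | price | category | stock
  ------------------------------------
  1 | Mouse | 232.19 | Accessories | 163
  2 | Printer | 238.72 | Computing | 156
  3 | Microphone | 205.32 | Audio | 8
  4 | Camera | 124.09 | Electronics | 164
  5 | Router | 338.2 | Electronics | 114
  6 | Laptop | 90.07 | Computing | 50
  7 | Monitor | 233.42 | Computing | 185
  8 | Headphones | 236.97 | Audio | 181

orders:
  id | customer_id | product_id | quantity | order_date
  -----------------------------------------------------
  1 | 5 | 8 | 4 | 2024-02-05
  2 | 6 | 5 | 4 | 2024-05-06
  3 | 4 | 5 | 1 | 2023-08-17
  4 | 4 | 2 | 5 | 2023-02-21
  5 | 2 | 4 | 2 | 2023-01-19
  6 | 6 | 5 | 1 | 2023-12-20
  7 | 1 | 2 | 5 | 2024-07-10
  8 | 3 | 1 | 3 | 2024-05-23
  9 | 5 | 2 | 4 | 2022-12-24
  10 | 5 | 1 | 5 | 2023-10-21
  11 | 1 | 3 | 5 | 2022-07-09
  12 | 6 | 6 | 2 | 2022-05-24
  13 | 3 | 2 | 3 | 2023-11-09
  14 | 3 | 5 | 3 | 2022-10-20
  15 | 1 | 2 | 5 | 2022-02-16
SELECT name, price FROM products WHERE price > (SELECT MIN(price) FROM products)

Execution result:
name | price
Mouse | 232.19
Printer | 238.72
Microphone | 205.32
Camera | 124.09
Router | 338.20
Monitor | 233.42
Headphones | 236.97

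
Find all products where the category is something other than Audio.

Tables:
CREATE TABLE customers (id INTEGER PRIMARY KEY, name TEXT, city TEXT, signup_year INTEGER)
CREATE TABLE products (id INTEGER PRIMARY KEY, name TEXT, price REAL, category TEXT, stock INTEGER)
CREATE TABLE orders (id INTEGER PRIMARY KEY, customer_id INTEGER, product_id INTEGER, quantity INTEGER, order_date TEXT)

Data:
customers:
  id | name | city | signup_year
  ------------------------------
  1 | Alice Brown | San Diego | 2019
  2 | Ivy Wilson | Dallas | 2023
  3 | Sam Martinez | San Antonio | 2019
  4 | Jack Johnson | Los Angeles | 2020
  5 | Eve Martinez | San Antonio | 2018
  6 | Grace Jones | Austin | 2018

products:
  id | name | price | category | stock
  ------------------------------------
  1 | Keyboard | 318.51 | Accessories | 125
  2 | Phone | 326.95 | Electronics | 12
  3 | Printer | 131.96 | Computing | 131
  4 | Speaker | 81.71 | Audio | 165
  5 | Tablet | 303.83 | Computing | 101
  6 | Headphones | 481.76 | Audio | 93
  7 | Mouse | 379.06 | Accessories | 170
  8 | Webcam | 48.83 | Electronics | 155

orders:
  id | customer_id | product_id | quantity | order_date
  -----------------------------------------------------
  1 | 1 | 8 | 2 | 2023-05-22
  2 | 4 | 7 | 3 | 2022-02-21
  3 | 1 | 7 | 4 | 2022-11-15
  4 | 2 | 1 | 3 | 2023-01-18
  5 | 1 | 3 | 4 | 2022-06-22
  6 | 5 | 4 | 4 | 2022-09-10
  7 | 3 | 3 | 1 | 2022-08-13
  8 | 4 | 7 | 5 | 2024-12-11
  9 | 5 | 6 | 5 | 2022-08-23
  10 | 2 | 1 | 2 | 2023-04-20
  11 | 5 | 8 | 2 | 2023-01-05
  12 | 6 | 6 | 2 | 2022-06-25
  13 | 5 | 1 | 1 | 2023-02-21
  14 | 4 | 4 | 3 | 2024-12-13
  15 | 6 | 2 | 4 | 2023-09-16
SELECT name, category FROM products WHERE category <> 'Audio'

Execution result:
name | category
Keyboard | Accessories
Phone | Electronics
Printer | Computing
Tablet | Computing
Mouse | Accessories
Webcam | Electronics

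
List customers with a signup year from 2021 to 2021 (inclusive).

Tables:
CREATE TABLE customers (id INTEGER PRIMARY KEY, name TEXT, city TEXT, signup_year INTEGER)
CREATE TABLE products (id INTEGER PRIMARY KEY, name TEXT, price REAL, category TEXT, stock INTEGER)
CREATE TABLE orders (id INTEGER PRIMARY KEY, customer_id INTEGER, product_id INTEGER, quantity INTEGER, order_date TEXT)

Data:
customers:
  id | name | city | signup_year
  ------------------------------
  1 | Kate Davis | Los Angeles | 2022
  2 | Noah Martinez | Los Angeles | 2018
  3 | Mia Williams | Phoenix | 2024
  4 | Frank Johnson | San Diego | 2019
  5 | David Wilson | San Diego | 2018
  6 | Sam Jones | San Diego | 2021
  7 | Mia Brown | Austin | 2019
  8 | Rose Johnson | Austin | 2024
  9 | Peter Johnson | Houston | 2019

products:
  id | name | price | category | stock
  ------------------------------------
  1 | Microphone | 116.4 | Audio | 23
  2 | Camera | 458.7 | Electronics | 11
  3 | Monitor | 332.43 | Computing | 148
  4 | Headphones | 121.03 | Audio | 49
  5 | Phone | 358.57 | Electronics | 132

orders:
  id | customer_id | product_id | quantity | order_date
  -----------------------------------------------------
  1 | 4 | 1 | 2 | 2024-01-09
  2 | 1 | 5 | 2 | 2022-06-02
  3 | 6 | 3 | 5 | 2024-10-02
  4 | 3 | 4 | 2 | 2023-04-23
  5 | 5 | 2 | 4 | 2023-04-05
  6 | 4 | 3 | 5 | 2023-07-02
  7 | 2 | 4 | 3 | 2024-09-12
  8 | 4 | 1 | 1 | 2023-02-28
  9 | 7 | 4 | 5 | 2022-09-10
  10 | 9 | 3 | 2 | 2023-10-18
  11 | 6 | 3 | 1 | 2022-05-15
SELECT name, signup_year FROM customers WHERE signup_year BETWEEN 2021 AND 2021

Execution result:
name | signup_year
Sam Jones | 2021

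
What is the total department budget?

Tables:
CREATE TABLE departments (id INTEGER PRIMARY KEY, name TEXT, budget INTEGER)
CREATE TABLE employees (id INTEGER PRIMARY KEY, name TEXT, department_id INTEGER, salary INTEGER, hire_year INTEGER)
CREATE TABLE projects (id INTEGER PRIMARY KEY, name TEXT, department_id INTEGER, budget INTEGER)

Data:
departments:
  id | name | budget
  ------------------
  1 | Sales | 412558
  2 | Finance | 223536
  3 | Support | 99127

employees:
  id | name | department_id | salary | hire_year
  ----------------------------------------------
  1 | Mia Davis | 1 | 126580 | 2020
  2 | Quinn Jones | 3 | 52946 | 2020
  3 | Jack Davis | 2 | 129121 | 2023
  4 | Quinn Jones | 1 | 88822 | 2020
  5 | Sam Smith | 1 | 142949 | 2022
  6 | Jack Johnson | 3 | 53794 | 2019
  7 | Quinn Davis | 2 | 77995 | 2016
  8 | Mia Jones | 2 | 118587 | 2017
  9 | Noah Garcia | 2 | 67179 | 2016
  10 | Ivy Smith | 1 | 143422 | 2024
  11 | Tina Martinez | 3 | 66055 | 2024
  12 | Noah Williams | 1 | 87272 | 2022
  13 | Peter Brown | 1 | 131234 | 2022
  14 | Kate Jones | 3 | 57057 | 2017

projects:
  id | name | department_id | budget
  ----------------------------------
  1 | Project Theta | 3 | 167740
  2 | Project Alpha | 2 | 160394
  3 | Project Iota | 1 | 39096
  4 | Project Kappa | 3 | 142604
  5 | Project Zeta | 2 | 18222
SELECT SUM(budget) FROM departments

Execution result:
735221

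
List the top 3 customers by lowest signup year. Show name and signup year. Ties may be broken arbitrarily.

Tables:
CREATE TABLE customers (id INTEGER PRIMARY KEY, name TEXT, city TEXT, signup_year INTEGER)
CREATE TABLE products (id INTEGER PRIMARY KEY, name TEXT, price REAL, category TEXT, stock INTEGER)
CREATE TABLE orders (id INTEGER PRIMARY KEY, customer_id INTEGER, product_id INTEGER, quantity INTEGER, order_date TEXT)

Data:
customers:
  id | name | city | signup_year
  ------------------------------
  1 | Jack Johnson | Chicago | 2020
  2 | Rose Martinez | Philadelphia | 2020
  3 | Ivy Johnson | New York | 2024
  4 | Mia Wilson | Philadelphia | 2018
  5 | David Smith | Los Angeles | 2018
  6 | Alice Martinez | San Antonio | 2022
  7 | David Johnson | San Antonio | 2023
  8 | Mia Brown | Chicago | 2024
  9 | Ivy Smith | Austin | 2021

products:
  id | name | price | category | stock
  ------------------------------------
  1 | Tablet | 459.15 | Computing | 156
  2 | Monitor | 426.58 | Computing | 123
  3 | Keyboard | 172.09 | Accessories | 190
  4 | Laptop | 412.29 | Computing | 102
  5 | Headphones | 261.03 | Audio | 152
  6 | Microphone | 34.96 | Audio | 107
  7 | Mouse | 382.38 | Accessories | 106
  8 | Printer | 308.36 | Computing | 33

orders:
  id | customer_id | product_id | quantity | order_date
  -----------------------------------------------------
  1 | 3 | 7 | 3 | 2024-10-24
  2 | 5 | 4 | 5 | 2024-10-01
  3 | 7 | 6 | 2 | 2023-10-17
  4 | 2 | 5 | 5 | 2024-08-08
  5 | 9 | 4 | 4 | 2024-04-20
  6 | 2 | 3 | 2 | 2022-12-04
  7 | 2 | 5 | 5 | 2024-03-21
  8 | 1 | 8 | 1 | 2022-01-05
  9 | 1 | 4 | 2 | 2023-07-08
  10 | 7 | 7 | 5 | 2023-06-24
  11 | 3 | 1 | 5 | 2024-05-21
SELECT name, signup_year FROM customers ORDER BY signup_year ASC LIMIT 3

Execution result:
name | signup_year
Mia Wilson | 2018
David Smith | 2018
Jack Johnson | 2020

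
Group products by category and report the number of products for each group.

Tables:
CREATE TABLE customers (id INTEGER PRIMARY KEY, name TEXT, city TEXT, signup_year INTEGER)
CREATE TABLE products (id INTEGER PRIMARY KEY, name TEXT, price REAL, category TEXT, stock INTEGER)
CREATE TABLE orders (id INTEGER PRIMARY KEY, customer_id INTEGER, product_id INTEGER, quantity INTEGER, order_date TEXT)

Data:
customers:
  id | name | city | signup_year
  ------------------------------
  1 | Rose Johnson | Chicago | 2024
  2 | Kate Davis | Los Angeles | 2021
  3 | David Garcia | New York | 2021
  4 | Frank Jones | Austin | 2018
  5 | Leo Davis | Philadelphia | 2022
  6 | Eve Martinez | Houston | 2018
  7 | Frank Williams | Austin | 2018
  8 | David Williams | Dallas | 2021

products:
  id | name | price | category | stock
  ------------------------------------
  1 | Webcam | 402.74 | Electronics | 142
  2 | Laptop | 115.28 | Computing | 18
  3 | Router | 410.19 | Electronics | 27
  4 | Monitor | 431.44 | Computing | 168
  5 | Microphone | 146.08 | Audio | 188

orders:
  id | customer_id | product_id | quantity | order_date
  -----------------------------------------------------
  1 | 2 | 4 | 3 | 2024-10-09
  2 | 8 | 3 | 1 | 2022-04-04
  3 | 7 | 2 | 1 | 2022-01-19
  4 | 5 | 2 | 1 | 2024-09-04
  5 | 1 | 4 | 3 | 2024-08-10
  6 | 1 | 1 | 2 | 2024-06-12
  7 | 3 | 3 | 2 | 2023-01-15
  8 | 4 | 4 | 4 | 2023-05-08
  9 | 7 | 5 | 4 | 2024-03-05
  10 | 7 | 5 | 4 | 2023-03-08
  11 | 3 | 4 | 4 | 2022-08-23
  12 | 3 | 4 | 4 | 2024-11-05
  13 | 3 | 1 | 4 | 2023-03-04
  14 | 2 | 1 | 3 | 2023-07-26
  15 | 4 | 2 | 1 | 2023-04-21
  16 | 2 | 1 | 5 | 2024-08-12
SELECT category, COUNT(*) AS n FROM products GROUP BY category

Execution result:
category | n
Audio | 1
Computing | 2
Electronics | 2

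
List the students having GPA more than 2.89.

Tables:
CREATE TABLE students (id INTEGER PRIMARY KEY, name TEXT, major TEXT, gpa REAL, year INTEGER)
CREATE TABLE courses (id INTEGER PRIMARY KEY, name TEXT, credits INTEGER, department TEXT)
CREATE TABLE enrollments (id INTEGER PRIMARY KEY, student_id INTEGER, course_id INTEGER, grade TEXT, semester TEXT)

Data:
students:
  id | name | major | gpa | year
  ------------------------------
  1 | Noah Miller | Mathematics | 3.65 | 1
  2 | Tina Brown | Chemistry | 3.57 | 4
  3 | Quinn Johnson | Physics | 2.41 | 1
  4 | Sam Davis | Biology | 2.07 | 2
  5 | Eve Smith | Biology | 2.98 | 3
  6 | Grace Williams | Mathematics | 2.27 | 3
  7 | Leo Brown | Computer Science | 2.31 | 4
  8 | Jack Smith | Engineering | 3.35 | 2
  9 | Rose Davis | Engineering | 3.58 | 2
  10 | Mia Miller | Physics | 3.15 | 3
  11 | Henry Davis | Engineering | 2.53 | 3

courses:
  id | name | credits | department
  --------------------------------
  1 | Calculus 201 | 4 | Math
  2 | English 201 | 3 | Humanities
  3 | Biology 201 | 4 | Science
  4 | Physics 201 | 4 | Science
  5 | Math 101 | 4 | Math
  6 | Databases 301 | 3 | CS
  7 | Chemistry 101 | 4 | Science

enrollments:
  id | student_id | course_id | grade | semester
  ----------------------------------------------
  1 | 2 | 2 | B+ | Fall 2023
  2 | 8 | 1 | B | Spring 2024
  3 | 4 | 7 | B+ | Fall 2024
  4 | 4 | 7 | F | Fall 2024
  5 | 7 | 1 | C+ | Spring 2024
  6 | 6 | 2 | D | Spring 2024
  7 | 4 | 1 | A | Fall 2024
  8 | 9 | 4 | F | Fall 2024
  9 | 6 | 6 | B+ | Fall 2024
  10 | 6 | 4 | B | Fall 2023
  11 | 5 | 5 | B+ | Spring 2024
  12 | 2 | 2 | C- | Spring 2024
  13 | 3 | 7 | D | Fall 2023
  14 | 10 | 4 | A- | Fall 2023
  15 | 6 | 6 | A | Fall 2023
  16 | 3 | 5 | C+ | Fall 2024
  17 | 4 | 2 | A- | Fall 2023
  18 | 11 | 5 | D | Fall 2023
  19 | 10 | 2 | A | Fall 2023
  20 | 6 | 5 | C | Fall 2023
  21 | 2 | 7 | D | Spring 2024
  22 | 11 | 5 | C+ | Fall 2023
SELECT name, gpa FROM students WHERE gpa > 2.89

Execution result:
name | gpa
Noah Miller | 3.65
Tina Brown | 3.57
Eve Smith | 2.98
Jack Smith | 3.35
Rose Davis | 3.58
Mia Miller | 3.15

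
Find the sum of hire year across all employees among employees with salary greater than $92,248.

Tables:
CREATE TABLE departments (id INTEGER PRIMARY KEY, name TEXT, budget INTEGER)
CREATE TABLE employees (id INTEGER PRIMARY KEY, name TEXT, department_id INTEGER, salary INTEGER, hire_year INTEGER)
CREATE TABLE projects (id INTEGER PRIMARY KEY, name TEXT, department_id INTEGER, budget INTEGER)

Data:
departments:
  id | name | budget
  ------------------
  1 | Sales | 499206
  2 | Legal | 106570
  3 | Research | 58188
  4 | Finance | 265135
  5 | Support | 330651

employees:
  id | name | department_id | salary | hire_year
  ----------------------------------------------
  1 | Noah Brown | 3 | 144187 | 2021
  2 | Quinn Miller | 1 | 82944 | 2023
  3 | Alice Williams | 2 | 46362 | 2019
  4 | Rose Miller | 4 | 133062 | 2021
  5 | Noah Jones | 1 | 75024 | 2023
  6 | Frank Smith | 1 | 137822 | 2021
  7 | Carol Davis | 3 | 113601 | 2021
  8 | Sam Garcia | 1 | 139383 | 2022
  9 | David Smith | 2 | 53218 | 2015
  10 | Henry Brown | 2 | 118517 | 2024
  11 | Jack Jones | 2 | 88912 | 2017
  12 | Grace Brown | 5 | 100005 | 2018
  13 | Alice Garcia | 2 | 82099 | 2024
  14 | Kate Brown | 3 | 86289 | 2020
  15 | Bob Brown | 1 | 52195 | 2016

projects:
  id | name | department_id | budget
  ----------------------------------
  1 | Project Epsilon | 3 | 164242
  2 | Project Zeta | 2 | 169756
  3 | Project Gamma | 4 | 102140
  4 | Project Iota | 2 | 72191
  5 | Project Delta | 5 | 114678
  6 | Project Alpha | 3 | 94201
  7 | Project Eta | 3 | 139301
SELECT SUM(hire_year) FROM employees WHERE salary > 92248

Execution result:
14148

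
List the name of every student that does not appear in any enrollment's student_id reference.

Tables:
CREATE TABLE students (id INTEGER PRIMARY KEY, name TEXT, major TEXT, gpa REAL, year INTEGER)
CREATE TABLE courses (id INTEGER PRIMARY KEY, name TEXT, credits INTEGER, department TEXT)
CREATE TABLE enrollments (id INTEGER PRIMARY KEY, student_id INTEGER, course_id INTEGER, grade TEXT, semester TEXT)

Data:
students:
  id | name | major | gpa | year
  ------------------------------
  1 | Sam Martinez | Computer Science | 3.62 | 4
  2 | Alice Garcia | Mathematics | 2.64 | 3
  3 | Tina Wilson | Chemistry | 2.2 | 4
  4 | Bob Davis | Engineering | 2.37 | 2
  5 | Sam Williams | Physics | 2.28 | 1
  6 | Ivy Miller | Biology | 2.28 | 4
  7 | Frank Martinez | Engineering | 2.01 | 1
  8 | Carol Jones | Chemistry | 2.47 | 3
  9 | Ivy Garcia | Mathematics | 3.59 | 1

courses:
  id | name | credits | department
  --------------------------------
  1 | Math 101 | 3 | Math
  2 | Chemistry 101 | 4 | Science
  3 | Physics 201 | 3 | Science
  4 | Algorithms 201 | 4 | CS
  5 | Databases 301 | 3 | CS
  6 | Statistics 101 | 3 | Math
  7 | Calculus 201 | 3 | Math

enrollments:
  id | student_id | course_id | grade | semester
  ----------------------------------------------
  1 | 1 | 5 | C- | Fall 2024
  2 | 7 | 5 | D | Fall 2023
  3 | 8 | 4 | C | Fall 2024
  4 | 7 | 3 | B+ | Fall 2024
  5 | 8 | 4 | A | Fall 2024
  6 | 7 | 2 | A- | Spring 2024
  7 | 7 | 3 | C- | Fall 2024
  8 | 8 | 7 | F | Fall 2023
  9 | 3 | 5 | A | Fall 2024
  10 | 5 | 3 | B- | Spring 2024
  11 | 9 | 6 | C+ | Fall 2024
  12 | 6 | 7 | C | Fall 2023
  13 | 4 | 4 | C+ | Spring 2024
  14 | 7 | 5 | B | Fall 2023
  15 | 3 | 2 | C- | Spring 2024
SELECT p.name FROM students p LEFT JOIN enrollments c ON c.student_id = p.id WHERE c.id IS NULL

Execution result:
Alice Garcia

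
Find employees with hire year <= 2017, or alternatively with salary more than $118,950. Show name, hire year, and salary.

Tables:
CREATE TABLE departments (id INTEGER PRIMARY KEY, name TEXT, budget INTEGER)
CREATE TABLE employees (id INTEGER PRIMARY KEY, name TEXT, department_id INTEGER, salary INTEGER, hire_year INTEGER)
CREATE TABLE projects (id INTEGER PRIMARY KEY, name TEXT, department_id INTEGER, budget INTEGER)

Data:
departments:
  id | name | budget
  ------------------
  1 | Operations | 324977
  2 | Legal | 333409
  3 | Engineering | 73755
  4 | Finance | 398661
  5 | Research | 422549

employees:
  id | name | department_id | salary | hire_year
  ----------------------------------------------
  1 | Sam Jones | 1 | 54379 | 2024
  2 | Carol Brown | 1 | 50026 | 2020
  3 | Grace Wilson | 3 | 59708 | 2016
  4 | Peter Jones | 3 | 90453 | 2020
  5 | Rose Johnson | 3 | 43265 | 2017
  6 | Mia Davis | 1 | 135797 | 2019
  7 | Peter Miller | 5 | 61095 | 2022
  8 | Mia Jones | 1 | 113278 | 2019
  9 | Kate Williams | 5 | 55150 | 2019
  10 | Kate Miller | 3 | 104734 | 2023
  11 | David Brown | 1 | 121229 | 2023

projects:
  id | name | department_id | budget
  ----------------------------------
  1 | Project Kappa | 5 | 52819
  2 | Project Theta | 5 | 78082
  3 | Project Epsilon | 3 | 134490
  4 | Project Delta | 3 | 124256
SELECT name, hire_year, salary FROM employees WHERE hire_year <= 2017 OR salary > 118950

Execution result:
name | hire_year | salary
Grace Wilson | 2016 | 59708
Rose Johnson | 2017 | 43265
Mia Davis | 2019 | 135797
David Brown | 2023 | 121229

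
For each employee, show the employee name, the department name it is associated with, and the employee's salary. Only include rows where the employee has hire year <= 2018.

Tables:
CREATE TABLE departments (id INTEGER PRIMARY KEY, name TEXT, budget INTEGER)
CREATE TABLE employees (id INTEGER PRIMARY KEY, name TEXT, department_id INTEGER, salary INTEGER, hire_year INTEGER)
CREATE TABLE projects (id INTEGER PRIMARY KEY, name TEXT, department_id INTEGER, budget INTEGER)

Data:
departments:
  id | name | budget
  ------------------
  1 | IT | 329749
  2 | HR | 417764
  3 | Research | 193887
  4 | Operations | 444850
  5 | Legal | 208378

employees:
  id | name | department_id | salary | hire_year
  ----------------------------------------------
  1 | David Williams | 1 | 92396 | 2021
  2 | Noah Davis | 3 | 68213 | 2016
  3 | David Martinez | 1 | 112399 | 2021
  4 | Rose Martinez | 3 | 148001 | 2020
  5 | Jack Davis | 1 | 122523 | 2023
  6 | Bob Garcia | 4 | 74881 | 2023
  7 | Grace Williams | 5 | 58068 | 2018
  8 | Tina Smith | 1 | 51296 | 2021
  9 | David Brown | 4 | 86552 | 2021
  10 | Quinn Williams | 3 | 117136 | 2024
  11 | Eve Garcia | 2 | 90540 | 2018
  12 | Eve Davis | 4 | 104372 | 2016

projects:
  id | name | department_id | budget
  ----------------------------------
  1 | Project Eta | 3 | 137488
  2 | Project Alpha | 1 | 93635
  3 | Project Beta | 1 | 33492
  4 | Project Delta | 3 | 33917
SELECT c.name, p.name AS department, c.salary FROM employees c JOIN departments p ON c.department_id = p.id WHERE c.hire_year <= 2018

Execution result:
name | department | salary
Noah Davis | Research | 68213
Grace Williams | Legal | 58068
Eve Garcia | HR | 90540
Eve Davis | Operations | 104372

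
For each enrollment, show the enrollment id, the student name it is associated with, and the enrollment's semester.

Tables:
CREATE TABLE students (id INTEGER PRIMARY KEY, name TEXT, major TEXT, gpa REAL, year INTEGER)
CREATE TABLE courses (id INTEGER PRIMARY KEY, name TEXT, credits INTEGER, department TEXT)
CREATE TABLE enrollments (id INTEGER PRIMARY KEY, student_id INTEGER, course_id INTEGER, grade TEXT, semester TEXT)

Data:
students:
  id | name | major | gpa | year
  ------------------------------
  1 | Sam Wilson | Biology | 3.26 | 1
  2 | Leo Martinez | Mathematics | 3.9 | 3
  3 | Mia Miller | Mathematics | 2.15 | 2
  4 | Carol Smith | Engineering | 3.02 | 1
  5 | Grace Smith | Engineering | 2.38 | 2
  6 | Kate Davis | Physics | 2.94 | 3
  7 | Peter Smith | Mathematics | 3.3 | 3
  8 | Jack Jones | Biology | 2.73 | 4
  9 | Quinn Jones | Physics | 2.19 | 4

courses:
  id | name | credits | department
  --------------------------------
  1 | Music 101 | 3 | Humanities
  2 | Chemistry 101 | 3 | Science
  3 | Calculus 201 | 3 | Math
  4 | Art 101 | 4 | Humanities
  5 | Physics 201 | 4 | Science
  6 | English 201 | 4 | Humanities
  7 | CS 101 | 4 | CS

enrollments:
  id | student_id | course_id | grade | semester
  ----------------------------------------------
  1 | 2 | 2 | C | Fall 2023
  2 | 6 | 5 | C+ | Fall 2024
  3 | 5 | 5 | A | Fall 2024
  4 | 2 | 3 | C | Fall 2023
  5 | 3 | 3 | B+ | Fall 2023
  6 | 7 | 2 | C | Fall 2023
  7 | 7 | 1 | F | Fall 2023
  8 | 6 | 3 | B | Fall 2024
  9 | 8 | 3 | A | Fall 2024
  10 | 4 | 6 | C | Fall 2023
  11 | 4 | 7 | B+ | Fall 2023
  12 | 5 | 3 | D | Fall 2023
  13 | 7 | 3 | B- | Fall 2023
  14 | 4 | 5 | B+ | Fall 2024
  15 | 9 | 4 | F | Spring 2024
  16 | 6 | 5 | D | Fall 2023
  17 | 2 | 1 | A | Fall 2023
SELECT c.id, p.name AS student, c.semester FROM enrollments c JOIN students p ON c.student_id = p.id

Execution result:
id | student | semester
1 | Leo Martinez | Fall 2023
2 | Kate Davis | Fall 2024
3 | Grace Smith | Fall 2024
4 | Leo Martinez | Fall 2023
5 | Mia Miller | Fall 2023
6 | Peter Smith | Fall 2023
7 | Peter Smith | Fall 2023
8 | Kate Davis | Fall 2024
9 | Jack Jones | Fall 2024
10 | Carol Smith | Fall 2023
11 | Carol Smith | Fall 2023
12 | Grace Smith | Fall 2023
13 | Peter Smith | Fall 2023
14 | Carol Smith | Fall 2024
15 | Quinn Jones | Spring 2024
16 | Kate Davis | Fall 2023
17 | Leo Martinez | Fall 2023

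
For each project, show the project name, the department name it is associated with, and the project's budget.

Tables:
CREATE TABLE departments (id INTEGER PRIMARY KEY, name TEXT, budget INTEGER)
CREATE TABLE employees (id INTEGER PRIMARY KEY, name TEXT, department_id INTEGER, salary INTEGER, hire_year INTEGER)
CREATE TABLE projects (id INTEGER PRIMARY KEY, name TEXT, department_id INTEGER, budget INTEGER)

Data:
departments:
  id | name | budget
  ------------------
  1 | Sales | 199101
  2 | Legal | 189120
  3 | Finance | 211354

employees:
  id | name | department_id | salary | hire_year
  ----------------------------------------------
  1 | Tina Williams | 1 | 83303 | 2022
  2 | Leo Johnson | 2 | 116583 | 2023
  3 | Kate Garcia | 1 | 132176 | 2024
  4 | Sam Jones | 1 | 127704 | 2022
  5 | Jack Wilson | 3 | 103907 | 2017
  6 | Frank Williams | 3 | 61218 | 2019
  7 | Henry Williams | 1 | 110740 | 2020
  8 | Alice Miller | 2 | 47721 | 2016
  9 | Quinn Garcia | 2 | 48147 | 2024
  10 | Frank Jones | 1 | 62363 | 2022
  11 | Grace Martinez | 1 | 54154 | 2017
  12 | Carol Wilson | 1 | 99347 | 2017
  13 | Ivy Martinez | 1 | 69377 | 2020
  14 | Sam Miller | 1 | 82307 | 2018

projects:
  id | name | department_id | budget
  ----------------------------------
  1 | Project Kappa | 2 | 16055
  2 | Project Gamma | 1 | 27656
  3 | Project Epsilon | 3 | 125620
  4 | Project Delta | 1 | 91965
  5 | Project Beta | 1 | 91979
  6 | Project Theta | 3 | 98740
SELECT c.name, p.name AS department, c.budget FROM projects c JOIN departments p ON c.department_id = p.id

Execution result:
name | department | budget
Project Kappa | Legal | 16055
Project Gamma | Sales | 27656
Project Epsilon | Finance | 125620
Project Delta | Sales | 91965
Project Beta | Sales | 91979
Project Theta | Finance | 98740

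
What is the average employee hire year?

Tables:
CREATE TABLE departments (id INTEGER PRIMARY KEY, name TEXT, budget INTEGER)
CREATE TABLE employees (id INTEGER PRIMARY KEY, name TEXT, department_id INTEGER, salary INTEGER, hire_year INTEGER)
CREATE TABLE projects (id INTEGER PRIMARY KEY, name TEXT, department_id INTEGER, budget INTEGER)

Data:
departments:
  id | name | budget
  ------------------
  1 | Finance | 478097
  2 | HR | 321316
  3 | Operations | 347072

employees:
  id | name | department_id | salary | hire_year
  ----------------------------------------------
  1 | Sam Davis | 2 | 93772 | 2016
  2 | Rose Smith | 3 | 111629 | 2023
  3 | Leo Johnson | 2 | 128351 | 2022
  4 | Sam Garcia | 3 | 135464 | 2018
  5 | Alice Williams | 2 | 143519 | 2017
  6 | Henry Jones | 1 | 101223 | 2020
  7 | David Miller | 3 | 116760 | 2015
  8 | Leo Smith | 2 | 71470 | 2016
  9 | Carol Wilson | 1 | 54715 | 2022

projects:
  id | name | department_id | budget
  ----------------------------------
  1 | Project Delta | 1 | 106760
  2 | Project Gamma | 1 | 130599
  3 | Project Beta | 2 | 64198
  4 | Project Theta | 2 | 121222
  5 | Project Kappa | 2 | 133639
SELECT AVG(hire_year) FROM employees

Execution result:
2018.78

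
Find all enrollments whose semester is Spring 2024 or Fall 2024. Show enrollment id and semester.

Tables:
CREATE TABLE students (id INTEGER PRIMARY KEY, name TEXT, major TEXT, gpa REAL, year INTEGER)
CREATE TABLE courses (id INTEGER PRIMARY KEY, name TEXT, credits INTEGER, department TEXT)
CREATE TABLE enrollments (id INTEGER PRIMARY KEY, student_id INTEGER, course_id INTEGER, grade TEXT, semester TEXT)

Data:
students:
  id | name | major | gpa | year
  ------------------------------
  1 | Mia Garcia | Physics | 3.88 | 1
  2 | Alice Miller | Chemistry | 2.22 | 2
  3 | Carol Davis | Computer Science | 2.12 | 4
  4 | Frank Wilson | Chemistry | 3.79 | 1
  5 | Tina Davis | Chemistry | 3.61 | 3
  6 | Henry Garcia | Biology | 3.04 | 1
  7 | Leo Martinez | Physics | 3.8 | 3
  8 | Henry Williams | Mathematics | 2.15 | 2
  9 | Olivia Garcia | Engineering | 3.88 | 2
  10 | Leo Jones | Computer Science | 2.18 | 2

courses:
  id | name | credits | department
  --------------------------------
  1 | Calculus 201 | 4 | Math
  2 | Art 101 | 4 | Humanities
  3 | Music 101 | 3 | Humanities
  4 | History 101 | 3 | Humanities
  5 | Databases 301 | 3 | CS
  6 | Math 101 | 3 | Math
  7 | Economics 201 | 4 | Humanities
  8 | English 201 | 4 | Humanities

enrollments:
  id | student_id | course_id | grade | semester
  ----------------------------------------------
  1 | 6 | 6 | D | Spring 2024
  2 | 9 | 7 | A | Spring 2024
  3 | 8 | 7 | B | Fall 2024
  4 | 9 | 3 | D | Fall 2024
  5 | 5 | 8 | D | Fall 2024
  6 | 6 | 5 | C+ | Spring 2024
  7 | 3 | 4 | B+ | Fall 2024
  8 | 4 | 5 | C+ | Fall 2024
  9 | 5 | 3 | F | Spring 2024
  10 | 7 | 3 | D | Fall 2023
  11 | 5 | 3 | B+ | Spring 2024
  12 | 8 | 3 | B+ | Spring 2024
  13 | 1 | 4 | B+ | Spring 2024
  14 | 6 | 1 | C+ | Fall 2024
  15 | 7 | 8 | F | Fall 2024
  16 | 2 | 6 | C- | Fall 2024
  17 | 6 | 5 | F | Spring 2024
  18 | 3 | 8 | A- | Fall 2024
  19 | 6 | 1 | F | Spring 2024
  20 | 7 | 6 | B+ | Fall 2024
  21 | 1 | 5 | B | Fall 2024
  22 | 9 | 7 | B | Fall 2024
SELECT id, semester FROM enrollments WHERE semester IN ('Spring 2024', 'Fall 2024')

Execution result:
id | semester
1 | Spring 2024
2 | Spring 2024
3 | Fall 2024
4 | Fall 2024
5 | Fall 2024
6 | Spring 2024
7 | Fall 2024
8 | Fall 2024
9 | Spring 2024
11 | Spring 2024
12 | Spring 2024
13 | Spring 2024
14 | Fall 2024
15 | Fall 2024
16 | Fall 2024
17 | Spring 2024
18 | Fall 2024
19 | Spring 2024
20 | Fall 2024
21 | Fall 2024
22 | Fall 2024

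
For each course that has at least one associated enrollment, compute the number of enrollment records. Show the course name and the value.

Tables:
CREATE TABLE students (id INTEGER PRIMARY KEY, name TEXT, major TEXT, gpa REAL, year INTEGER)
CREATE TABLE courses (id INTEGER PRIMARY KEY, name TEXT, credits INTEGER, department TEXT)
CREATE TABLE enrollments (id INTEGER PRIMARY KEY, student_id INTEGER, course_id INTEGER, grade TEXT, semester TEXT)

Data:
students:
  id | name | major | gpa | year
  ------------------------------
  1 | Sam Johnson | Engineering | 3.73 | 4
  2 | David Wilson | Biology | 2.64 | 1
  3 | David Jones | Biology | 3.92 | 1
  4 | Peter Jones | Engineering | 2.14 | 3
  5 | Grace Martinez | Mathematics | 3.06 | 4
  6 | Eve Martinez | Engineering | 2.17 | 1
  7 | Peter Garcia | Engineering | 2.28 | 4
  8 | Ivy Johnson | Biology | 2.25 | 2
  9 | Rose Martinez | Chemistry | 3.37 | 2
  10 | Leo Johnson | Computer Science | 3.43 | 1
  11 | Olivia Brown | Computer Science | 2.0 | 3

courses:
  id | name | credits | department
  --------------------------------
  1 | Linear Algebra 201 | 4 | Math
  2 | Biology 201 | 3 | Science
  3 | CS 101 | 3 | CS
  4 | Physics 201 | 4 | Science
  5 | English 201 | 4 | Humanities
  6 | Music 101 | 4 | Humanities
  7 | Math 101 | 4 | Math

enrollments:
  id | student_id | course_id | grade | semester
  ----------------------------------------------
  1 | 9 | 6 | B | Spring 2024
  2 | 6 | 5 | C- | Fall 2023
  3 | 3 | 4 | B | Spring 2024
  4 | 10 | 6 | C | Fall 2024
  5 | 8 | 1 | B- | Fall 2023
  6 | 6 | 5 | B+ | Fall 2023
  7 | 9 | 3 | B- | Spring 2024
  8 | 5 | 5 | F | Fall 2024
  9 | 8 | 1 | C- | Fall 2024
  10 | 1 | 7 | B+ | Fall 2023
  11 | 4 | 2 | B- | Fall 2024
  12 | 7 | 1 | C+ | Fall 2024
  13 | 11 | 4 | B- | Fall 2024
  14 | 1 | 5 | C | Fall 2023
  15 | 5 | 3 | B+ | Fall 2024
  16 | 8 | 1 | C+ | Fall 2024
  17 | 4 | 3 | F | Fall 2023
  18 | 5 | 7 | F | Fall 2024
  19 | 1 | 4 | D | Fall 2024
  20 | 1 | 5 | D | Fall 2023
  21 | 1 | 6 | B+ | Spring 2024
SELECT p.name, COUNT(*) AS n FROM enrollments c JOIN courses p ON c.course_id = p.id GROUP BY p.id, p.name

Execution result:
name | n
Linear Algebra 201 | 4
Biology 201 | 1
CS 101 | 3
Physics 201 | 3
English 201 | 5
Music 101 | 3
Math 101 | 2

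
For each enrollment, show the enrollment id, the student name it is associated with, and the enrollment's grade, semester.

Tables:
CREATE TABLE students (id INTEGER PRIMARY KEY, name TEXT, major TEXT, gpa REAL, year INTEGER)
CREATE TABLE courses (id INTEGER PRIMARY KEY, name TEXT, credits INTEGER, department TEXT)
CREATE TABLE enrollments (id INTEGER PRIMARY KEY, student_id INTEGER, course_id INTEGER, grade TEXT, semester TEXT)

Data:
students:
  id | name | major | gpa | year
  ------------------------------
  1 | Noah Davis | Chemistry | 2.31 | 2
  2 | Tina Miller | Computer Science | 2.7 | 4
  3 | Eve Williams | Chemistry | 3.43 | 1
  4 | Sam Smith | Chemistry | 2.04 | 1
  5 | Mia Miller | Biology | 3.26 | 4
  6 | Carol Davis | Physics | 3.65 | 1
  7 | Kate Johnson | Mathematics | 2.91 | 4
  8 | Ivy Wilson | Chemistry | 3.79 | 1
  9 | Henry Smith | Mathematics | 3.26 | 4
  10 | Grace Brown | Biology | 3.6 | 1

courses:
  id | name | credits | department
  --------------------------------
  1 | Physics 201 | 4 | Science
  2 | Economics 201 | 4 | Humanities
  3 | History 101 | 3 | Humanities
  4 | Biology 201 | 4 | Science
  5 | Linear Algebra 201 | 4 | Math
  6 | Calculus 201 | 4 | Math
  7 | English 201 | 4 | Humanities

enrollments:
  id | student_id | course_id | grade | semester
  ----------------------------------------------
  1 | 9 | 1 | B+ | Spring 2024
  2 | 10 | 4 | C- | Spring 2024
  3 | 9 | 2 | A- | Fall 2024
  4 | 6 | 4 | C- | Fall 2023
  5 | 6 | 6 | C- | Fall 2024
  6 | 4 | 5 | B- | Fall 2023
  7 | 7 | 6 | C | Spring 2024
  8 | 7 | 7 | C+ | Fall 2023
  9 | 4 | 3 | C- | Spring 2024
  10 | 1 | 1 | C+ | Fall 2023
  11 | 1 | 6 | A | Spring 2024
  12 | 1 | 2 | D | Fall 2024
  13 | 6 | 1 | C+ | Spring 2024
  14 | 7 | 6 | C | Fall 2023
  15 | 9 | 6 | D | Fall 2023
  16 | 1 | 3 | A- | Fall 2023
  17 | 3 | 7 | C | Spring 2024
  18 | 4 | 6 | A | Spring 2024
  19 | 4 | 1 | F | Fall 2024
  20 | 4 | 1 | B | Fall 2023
SELECT c.id, p.name AS student, c.grade, c.semester FROM enrollments c JOIN students p ON c.student_id = p.id

Execution result:
id | student | grade | semester
1 | Henry Smith | B+ | Spring 2024
2 | Grace Brown | C- | Spring 2024
3 | Henry Smith | A- | Fall 2024
4 | Carol Davis | C- | Fall 2023
5 | Carol Davis | C- | Fall 2024
6 | Sam Smith | B- | Fall 2023
7 | Kate Johnson | C | Spring 2024
8 | Kate Johnson | C+ | Fall 2023
9 | Sam Smith | C- | Spring 2024
10 | Noah Davis | C+ | Fall 2023
11 | Noah Davis | A | Spring 2024
12 | Noah Davis | D | Fall 2024
13 | Carol Davis | C+ | Spring 2024
14 | Kate Johnson | C | Fall 2023
15 | Henry Smith | D | Fall 2023
16 | Noah Davis | A- | Fall 2023
17 | Eve Williams | C | Spring 2024
18 | Sam Smith | A | Spring 2024
19 | Sam Smith | F | Fall 2024
20 | Sam Smith | B | Fall 2023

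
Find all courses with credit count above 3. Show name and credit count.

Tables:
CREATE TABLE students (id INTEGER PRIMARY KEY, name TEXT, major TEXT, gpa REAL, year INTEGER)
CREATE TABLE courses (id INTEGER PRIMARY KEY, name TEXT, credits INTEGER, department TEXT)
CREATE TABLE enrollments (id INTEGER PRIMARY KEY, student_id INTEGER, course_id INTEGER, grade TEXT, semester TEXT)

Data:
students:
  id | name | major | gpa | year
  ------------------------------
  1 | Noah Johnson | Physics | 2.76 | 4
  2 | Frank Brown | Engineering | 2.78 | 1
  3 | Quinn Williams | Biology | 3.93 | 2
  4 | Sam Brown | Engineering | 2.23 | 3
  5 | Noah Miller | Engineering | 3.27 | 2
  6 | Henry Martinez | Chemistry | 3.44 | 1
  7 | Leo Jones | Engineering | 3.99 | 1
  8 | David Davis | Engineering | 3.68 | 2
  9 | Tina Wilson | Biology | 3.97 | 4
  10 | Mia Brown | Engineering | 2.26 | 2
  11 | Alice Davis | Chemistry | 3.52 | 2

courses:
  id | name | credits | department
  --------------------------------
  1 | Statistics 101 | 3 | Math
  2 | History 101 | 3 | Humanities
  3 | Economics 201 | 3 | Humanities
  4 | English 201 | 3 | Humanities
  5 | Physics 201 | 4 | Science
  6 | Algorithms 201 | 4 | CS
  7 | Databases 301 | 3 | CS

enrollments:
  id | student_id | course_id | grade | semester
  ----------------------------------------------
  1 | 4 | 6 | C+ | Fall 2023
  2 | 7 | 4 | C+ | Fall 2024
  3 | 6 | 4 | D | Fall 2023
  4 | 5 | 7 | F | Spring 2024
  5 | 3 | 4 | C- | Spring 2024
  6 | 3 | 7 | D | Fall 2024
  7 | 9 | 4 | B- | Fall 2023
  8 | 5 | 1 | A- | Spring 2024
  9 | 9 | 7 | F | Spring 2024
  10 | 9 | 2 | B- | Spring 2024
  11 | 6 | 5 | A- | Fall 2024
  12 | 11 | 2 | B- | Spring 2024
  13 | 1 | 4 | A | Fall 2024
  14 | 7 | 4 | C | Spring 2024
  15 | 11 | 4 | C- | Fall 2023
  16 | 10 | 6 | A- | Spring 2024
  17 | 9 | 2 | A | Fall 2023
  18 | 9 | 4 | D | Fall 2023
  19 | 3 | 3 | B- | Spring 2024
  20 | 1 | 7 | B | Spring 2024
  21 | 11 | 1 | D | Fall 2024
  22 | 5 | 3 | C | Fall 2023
SELECT name, credits FROM courses WHERE credits > 3

Execution result:
name | credits
Physics 201 | 4
Algorithms 201 | 4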